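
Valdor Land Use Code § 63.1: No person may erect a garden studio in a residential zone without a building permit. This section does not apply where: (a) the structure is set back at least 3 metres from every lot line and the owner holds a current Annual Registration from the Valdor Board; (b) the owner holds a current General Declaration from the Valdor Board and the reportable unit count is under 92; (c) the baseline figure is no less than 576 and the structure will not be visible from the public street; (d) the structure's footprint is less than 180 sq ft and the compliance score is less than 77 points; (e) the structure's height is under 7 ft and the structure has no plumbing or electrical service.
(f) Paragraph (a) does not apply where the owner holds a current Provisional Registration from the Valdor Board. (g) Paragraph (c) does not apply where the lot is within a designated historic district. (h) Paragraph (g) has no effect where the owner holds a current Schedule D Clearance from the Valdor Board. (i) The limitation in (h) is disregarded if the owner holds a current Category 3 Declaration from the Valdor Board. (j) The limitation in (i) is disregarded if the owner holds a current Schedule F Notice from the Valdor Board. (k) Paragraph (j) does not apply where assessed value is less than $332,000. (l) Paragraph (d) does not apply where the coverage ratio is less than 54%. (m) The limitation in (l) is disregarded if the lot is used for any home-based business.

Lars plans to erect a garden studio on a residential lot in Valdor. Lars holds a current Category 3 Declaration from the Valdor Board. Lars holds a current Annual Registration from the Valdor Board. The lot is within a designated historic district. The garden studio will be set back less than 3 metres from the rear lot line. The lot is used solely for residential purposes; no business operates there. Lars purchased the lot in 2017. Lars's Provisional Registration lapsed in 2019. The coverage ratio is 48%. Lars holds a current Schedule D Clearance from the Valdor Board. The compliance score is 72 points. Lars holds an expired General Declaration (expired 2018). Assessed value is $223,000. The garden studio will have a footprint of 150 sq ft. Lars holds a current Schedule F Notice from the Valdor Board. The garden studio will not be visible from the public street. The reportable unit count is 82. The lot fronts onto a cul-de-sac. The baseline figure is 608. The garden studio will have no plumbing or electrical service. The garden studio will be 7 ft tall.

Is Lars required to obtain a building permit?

Exception (a) fails — the rear setback is under 3 m.
Exception (b) does not apply: the General Declaration is not current.
Exception (c): the baseline figure is 608, meeting the 576 threshold; the structure will not be visible from the street — every condition holds. But: (g) is triggered — the lot is in a historic district. (h) would limit (g) — a current Schedule D Clearance is held — but (i) sets (h) aside: (i) operates against (h): a current Category 3 Declaration is held. (j) applies (a current Schedule F Notice is held), but is displaced by (k): (k) operates — assessed value is $223,000, less than the $332,000 limit. So (c) is unavailable.
Exception (d)'s conditions are all satisfied: the structure's footprint is 150 sq ft, less than the 180 sq ft limit; the compliance score is 72 points, less than the 77 points limit. But applying paragraphs (l)–(m): (l) operates against (d): the coverage ratio is 48%, less than the 54% limit. (m), which would lift (l), is inapplicable — the lot is solely residential. (d) is therefore removed.
Exception (e) does not apply: the structure's height is 7 ft, not under 7 ft.
None of the exceptions is available; § 63.1 applies in full.

Yes — Lars must obtain a building permit.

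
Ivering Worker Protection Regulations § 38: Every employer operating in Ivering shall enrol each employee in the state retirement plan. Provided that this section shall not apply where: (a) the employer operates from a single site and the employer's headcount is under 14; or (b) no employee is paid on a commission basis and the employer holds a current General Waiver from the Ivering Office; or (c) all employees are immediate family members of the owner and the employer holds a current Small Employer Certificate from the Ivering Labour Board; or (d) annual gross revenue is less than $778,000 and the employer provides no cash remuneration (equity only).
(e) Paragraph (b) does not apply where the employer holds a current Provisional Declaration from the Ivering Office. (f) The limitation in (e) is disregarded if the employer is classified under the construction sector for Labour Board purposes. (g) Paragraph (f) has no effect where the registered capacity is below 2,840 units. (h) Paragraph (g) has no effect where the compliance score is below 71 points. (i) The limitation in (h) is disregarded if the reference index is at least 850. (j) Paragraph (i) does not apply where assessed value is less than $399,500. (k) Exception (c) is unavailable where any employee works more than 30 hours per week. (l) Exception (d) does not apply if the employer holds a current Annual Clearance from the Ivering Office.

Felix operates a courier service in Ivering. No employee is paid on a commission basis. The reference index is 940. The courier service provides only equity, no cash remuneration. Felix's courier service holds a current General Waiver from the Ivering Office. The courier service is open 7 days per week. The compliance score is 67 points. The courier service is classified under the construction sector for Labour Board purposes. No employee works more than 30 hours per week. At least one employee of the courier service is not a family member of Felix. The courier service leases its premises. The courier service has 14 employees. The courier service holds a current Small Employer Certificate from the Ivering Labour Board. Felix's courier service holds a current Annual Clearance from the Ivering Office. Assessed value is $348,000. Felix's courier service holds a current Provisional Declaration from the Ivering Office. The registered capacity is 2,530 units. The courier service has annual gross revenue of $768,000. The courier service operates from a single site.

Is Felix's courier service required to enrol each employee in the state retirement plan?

No — exception (b) applies; Felix's courier service is not required to enrol each employee in the state retirement plan.

Exception (a) fails — the employer's headcount is 14, not under 14.
Exception (b) is satisfied on its face — no employee is paid on commission; a current General Waiver is held. As to paragraphs (e)–(j): (e) would limit (b) — a current Provisional Declaration is held — but (f) sets (e) aside: (f) operates against (e): the courier service is classified under the construction sector. (g) would limit (f) — the registered capacity is 2,530 units, below the 2,840 units limit — but (h) sets (g) aside: (h) operates against (g): the compliance score is 67 points, below the 71 points limit. (i) applies (the reference index is 940, meeting the 850 threshold), but is overridden by (j): (j) is triggered — assessed value is $348,000, less than the $399,500 limit. So (b) applies.
Exception (c) requires that all employees are immediate family members of the owner; but at least one employee is not a family member, so (c) is unavailable.
Exception (d) is satisfied on its face — annual gross revenue is $768,000, less than the $778,000 limit; remuneration is equity-only. But applying paragraph (l): (l) applies — a current Annual Clearance is held. (d) is therefore removed.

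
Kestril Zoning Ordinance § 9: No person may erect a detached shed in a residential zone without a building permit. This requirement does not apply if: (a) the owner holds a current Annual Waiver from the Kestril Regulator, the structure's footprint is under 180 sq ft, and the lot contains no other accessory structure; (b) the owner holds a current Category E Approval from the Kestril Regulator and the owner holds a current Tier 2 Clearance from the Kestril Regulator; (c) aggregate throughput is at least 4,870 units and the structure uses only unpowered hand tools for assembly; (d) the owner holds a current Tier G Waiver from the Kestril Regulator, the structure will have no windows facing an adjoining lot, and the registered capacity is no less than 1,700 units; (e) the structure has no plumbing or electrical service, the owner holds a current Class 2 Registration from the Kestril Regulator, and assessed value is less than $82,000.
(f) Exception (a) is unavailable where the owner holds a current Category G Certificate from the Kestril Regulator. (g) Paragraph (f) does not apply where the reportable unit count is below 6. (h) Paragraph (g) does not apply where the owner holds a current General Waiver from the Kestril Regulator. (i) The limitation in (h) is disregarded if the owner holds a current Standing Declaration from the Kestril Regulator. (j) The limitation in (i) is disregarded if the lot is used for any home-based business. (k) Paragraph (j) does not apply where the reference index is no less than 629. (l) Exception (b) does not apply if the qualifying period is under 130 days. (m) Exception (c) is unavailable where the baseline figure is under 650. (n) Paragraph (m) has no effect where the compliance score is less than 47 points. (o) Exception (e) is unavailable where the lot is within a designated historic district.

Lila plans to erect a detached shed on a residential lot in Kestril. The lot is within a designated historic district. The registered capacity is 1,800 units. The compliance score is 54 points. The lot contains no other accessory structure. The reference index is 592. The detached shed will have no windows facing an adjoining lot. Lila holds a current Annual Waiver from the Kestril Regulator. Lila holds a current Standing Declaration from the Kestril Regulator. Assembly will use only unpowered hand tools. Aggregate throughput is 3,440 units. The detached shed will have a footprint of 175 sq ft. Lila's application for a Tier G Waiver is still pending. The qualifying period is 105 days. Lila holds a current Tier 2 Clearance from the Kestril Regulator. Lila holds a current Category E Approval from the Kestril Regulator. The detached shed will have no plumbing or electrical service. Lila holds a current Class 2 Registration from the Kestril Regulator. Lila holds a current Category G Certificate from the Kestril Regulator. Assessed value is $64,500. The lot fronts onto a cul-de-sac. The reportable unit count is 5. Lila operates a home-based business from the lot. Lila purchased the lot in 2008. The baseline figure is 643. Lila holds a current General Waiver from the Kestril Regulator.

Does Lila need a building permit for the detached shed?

Yes — Lila must obtain a building permit.

Exception (a) is satisfied on its face — a current Annual Waiver is held; the structure's footprint is 175 sq ft, under the 180 sq ft limit; the lot has no other accessory structure. However, paragraphs (f)–(k) must be considered: (f) operates against (a): a current Category G Certificate is held. (g) would limit (f) — the reportable unit count is 5, below the 6 limit — but (h) sets (g) aside: (h) operates — a current General Waiver is held. (i) would limit (h) — a current Standing Declaration is held — but (j) sets (i) aside: (j) is engaged — a home-based business operates on the lot. (k), which would lift (j), does not operate here — the reference index is 592, short of 629. So (a) is unavailable.
Exception (b) is satisfied on its face — a current Category E Approval is held; a current Tier 2 Clearance is held. However, paragraph (l) must be considered: (l) applies — the qualifying period is 105 days, under the 130 days limit. So (b) is unavailable.
Exception (c) fails — aggregate throughput is 3,440 units, short of 4,870 units.
Exception (d) requires that the owner holds a current Tier G Waiver from the Kestril Regulator; but there is no Tier G Waiver in force, so (d) is unavailable.
Exception (e): there is no plumbing or electrical service; a current Class 2 Registration is held; assessed value is $64,500, less than the $82,000 limit — every condition holds. However, paragraph (o) must be considered: (o) operates against (e): the lot is in a historic district. (e) is therefore removed.
No exception is made out. Lila falls within the general rule.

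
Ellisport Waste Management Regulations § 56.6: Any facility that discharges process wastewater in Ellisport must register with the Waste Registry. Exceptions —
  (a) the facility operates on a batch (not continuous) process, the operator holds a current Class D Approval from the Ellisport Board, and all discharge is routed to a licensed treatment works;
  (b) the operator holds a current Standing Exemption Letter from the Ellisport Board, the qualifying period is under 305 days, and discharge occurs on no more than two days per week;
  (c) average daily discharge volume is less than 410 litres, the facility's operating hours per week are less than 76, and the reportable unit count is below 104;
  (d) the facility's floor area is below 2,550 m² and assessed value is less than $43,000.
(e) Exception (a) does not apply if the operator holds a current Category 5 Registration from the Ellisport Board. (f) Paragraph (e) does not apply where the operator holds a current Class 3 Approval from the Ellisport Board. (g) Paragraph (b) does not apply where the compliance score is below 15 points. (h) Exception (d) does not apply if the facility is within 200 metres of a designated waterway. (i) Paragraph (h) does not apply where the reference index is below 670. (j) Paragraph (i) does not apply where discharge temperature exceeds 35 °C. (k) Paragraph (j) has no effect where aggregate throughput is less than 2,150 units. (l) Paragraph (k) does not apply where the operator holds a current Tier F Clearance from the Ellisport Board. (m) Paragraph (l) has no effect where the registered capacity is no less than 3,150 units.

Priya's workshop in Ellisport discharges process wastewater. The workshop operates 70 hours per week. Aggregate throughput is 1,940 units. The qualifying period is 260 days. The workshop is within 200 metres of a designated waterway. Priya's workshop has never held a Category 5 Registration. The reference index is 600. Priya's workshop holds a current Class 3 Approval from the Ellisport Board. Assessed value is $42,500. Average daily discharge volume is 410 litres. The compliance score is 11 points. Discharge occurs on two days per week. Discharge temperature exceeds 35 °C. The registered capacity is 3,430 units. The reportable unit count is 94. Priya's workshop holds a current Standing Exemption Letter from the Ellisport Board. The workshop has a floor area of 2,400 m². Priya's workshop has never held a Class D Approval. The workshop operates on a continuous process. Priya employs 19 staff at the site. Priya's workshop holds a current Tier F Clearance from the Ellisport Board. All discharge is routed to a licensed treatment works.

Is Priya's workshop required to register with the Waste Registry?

Exception (a) does not apply: the facility operates on a continuous process.
Exception (b): a current Standing Exemption Letter is held; the qualifying period is 260 days, under the 305 days limit; discharge occurs on no more than two days per week — every condition holds. But applying paragraph (g): (g) operates against (b): the compliance score is 11 points, below the 15 points limit. So (b) is unavailable.
Exception (c) requires that average daily discharge volume is less than 410 litres; but average daily discharge volume is 410 litres, not less than 410 litres, so (c) is unavailable.
Exception (d): the facility's floor area is 2,400 m², below the 2,550 m² limit; assessed value is $42,500, less than the $43,000 limit — every condition holds. Under paragraphs (h)–(m): (h) would limit (d) — the workshop is within 200 m of a designated waterway — but (i) sets (h) aside: (i) operates against (h): the reference index is 600, below the 670 limit. (j) would limit (i) — discharge temperature exceeds 35 °C — but (k) sets (j) aside: (k) operates against (j): aggregate throughput is 1,940 units, less than the 2,150 units limit. (l) would limit (k) — a current Tier F Clearance is held — but (m) sets (l) aside: (m) operates against (l): the registered capacity is 3,430 units, meeting the 3,150 units threshold. So (d) applies.

No — exception (d) applies; Priya's workshop is not required to register with the Waste Registry.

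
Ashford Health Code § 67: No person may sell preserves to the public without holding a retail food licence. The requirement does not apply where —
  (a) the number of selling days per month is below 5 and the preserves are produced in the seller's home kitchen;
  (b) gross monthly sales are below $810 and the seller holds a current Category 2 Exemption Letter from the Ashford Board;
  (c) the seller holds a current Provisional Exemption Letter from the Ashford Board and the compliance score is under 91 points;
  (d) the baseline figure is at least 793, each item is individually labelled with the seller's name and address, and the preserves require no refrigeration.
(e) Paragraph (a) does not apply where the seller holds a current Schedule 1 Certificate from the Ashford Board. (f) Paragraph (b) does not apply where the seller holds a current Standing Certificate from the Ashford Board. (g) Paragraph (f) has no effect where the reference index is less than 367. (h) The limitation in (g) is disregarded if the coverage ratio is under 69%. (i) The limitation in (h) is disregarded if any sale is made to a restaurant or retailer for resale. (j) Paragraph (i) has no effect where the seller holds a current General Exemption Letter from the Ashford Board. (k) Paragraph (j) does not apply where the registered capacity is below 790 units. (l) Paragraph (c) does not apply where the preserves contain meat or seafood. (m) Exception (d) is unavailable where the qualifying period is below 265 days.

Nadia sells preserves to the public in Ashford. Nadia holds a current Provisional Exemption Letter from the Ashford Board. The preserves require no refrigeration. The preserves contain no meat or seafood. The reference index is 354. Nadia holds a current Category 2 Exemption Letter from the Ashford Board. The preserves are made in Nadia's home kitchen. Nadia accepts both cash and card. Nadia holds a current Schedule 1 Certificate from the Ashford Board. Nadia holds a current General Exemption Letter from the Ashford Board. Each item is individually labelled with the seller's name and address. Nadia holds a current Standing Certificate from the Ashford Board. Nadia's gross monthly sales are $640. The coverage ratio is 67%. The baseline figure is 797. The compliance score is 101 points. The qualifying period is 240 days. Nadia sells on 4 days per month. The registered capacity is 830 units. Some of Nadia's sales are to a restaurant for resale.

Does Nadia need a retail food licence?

Yes — Nadia must hold a retail food licence.

All of (a)'s requirements are met (the number of selling days per month is 4, below the 5 limit; the preserves are home-kitchen produced). But applying paragraph (e): (e) operates against (a): a current Schedule 1 Certificate is held. Exception (a) does not apply.
Exception (b)'s conditions are all satisfied: gross monthly sales are $640, below the $810 limit; a current Category 2 Exemption Letter is held. But: (f) operates against (b): a current Standing Certificate is held. (g) would limit (f) — the reference index is 354, less than the 367 limit — but (h) sets (g) aside: (h) is engaged — the coverage ratio is 67%, under the 69% limit. (i) applies (some sales are to a restaurant for resale), but yields to (j): (j) applies — a current General Exemption Letter is held. (k) does not operate here (the registered capacity is 830 units, not below 790 units), so (j) stands. So (b) is unavailable.
Exception (c) requires that the compliance score is under 91 points; but the compliance score is 101 points, not under 91 points, so (c) is unavailable.
Exception (d) is satisfied on its face — the baseline figure is 797, meeting the 793 threshold; items are individually labelled; the preserves are shelf-stable. Turning to paragraph (m): (m) operates against (d): the qualifying period is 240 days, below the 265 days limit. Exception (d) does not apply.
No exception applies. The general rule governs.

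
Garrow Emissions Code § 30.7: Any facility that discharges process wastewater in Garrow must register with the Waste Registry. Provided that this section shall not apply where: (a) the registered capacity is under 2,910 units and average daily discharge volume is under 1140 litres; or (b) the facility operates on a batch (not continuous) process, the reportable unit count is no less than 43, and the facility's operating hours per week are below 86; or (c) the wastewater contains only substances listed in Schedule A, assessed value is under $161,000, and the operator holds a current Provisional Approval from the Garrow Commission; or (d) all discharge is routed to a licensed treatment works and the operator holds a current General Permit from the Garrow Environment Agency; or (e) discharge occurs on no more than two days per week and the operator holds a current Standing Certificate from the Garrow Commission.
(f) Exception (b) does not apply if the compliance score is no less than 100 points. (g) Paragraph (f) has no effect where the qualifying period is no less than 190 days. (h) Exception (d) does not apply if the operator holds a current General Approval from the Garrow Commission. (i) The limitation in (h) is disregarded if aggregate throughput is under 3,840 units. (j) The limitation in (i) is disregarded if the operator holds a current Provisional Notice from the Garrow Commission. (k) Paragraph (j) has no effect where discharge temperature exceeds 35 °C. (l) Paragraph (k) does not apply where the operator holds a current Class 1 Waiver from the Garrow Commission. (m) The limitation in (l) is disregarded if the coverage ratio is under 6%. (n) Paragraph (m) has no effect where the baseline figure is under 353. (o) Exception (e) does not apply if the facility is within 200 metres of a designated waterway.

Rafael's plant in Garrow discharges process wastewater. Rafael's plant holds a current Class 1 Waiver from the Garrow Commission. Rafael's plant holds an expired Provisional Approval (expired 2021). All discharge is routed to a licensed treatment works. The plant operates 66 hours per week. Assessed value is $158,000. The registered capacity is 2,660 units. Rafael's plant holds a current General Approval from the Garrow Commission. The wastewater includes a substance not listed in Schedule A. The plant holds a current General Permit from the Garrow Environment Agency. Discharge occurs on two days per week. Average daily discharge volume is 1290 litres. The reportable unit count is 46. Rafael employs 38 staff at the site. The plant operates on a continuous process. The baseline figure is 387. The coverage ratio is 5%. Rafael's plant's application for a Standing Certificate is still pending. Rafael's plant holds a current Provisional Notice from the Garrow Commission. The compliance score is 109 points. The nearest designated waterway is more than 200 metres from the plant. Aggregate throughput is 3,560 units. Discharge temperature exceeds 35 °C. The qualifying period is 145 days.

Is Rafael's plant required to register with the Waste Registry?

Exception (a) requires that average daily discharge volume is under 1140 litres; but average daily discharge volume is 1290 litres, not under 1140 litres, so (a) is unavailable.
Exception (b) requires that the facility operates on a batch (not continuous) process; but the facility operates on a continuous process, so (b) is unavailable.
Exception (c) fails — the wastewater includes a non-Schedule-A substance.
All of (d)'s requirements are met (discharge is routed to a licensed treatment works; a current General Permit is held). As to paragraphs (h)–(n): (h) would limit (d) — a current General Approval is held — but (i) sets (h) aside: (i) applies — aggregate throughput is 3,560 units, under the 3,840 units limit. (j) would limit (i) — a current Provisional Notice is held — but (k) sets (j) aside: (k) is triggered — discharge temperature exceeds 35 °C. (l) would limit (k) — a current Class 1 Waiver is held — but (m) sets (l) aside: (m) is engaged — the coverage ratio is 5%, under the 6% limit. (n) does not operate here (the baseline figure is 387, not under 353), so (m) stands. Exception (d) stands.
Exception (e) requires that the operator holds a current Standing Certificate from the Garrow Commission; but the Standing Certificate is not current, so (e) is unavailable.

No — exception (d) applies; Rafael's plant is not required to register with the Waste Registry.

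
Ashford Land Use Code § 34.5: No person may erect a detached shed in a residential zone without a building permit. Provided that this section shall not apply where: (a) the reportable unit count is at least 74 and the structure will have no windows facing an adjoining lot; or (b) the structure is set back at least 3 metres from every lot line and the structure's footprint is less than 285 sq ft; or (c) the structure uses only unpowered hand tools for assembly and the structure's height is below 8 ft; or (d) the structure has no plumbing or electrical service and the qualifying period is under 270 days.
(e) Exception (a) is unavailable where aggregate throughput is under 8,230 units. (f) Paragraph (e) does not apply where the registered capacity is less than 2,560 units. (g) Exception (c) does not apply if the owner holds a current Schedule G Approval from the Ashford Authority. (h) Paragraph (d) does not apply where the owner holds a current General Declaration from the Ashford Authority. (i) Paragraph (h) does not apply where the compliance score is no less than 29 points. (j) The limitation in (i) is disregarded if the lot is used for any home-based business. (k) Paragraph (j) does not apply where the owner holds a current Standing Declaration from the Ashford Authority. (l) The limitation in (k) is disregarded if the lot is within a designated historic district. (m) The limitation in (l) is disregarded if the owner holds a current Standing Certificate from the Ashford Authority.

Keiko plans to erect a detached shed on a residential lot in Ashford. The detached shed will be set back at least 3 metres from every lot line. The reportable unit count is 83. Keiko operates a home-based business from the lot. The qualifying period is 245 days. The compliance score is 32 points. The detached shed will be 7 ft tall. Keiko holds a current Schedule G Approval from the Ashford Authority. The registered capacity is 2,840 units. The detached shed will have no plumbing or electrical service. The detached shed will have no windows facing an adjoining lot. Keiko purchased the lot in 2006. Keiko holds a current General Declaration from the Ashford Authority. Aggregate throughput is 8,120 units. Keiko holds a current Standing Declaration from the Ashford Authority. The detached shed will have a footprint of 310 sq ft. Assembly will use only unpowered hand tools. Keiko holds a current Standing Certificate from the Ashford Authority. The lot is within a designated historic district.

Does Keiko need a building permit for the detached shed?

No — exception (d) applies; Keiko does not need a building permit.

All of (a)'s requirements are met (the reportable unit count is 83, meeting the 74 threshold; no windows face an adjoining lot). But applying paragraphs (e)–(f): (e) operates against (a): aggregate throughput is 8,120 units, under the 8,230 units limit. (f) is not engaged (the registered capacity is 2,840 units, not less than 2,560 units), so (e) stands. (a) is therefore removed.
Exception (b) does not apply: the structure's footprint is 310 sq ft, not less than 285 sq ft.
Exception (c) is satisfied on its face — assembly uses only hand tools; the structure's height is 7 ft, below the 8 ft limit. But applying paragraph (g): (g) operates — a current Schedule G Approval is held. Exception (c) does not apply.
Exception (d): there is no plumbing or electrical service; the qualifying period is 245 days, under the 270 days limit — every condition holds. Considering the limiting provisions: (h) would limit (d) — a current General Declaration is held — but (i) sets (h) aside: (i) is engaged — the compliance score is 32 points, meeting the 29 points threshold. (j) applies (a home-based business operates on the lot), but is itself disapplied by (k): (k) applies — a current Standing Declaration is held. (l) applies (the lot is in a historic district), but yields to (m): (m) is triggered — a current Standing Certificate is held. (d) remains available.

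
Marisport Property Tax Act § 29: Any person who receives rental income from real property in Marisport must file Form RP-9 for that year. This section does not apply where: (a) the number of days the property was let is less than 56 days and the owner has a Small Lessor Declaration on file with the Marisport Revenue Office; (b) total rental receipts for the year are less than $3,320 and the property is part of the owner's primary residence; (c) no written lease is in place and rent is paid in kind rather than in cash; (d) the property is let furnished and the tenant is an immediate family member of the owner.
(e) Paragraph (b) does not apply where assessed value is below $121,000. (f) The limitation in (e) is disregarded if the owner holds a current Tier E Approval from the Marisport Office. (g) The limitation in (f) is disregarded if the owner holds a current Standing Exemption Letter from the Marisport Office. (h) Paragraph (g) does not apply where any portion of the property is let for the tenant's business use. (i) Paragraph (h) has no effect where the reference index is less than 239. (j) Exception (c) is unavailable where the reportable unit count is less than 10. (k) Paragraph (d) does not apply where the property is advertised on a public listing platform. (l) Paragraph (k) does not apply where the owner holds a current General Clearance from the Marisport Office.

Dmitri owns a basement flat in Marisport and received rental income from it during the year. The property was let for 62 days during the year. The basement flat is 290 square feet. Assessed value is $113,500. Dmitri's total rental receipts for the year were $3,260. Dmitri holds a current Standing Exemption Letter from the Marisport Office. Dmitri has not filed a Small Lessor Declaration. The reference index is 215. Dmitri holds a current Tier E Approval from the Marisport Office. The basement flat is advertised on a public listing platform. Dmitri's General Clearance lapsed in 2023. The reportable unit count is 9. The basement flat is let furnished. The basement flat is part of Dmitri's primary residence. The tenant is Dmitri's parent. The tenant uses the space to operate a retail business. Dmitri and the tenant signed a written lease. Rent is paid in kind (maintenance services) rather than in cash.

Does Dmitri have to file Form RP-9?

Yes — Dmitri must file Form RP-9.

Exception (a) does not apply: the number of days the property was let is 62 days, not less than 56 days.
Exception (b)'s conditions are all satisfied: total rental receipts for the year are $3,260, less than the $3,320 limit; the basement flat is part of the primary residence. But: (e) operates against (b): assessed value is $113,500, below the $121,000 limit. (f) would limit (e) — a current Tier E Approval is held — but (g) sets (f) aside: (g) operates against (f): a current Standing Exemption Letter is held. (h) would limit (g) — the space is let for business use — but (i) sets (h) aside: (i) operates — the reference index is 215, less than the 239 limit. So (b) is unavailable.
Exception (c) does not apply: a written lease is in place.
Exception (d) is satisfied on its face — the property is let furnished; the tenant is an immediate family member. Turning to paragraphs (k)–(l): (k) operates — the property is publicly advertised. (l) does not operate here (no current General Clearance is held), so (k) stands. (d) is therefore removed.
No exception displaces § 29.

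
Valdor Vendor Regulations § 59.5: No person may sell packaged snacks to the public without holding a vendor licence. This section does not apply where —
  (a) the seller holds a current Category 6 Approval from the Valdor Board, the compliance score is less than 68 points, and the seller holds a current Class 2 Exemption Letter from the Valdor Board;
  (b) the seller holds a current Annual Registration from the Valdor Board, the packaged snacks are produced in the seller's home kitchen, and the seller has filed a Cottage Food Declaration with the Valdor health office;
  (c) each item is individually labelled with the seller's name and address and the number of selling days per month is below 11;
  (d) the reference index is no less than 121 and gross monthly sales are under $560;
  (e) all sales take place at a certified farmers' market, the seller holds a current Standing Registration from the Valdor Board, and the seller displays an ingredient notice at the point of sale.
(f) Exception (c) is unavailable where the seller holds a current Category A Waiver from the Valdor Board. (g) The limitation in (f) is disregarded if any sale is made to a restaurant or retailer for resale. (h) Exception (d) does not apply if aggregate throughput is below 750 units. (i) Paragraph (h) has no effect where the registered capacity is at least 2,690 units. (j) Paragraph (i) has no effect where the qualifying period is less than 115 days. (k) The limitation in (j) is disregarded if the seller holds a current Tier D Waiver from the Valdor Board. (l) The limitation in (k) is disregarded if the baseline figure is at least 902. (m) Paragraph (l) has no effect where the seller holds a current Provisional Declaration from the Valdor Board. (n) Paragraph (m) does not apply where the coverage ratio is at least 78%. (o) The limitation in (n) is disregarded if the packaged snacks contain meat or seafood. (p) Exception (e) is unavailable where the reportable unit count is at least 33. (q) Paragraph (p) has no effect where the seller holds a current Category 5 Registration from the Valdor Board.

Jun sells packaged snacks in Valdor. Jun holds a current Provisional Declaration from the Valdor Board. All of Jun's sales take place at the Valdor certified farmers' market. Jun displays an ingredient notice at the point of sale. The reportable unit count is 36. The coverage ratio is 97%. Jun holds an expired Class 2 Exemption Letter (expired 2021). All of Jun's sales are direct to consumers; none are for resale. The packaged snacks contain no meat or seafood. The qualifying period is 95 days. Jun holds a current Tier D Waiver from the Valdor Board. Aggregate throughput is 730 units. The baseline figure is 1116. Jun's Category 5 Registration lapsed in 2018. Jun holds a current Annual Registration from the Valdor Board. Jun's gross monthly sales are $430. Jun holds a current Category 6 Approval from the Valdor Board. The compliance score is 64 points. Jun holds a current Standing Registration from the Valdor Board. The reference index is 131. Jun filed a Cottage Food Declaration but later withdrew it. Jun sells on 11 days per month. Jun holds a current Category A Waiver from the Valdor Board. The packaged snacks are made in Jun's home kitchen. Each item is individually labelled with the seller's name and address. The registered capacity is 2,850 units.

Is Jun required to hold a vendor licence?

Exception (a) requires that the seller holds a current Class 2 Exemption Letter from the Valdor Board; but the Class 2 Exemption Letter is not current, so (a) is unavailable.
Exception (b) requires that the seller has filed a Cottage Food Declaration with the Valdor health office; but the Cottage Food Declaration was withdrawn, so (b) is unavailable.
Exception (c) fails — the number of selling days per month is 11, not below 11.
All of (d)'s requirements are met (the reference index is 131, meeting the 121 threshold; gross monthly sales are $430, under the $560 limit). But applying paragraphs (h)–(o): (h) operates against (d): aggregate throughput is 730 units, below the 750 units limit. (i) would limit (h) — the registered capacity is 2,850 units, meeting the 2,690 units threshold — but (j) sets (i) aside: (j) is triggered — the qualifying period is 95 days, less than the 115 days limit. (k) would limit (j) — a current Tier D Waiver is held — but (l) sets (k) aside: (l) is engaged — the baseline figure is 1,116, meeting the 902 threshold. (m) would limit (l) — a current Provisional Declaration is held — but (n) sets (m) aside: (n) operates against (m): the coverage ratio is 97%, meeting the 78% threshold. (o) is inapplicable (the packaged snacks contain no meat or seafood), so (n) stands. Exception (d) does not apply.
All of (e)'s requirements are met (all sales are at a certified farmers' market; a current Standing Registration is held; an ingredient notice is displayed). But: (p) operates against (e): the reportable unit count is 36, meeting the 33 threshold. (q) is inapplicable (the Category 5 Registration is not current), so (p) stands. Exception (e) does not apply.
No exception applies. The general rule governs.

Yes — Jun must hold a vendor licence.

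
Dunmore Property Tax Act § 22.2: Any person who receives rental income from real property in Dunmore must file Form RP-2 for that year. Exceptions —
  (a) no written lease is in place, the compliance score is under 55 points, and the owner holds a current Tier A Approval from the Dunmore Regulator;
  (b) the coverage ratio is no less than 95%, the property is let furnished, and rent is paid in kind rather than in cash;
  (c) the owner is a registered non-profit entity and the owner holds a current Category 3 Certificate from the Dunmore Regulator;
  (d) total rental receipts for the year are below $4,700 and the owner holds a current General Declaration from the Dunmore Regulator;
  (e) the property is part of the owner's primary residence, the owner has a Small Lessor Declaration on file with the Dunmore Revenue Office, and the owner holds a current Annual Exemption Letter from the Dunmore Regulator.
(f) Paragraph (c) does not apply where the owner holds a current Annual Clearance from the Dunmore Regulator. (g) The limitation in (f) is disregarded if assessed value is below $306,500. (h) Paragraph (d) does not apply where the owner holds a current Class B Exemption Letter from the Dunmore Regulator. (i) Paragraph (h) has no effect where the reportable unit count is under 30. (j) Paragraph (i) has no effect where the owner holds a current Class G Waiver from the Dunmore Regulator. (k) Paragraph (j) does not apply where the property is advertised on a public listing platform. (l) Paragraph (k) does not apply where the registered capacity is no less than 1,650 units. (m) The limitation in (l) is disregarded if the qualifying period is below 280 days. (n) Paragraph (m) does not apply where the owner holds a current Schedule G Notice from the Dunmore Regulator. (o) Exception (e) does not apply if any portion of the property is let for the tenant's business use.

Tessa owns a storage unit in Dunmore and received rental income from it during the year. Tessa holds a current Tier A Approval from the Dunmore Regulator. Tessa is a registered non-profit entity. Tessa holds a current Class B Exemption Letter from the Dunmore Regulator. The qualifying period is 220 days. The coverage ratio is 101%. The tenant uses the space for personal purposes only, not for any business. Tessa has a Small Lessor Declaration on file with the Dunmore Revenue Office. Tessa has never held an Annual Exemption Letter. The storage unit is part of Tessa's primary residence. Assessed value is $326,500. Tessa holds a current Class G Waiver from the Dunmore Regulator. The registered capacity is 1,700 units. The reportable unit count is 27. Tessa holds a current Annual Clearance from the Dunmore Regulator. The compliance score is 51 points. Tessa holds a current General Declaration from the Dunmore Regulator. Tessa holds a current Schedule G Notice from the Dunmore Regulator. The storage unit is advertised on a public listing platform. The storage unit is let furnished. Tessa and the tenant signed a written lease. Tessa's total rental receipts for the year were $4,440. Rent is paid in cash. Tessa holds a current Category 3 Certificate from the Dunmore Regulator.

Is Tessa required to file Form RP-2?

Exception (a) requires that no written lease is in place; but a written lease is in place, so (a) is unavailable.
Exception (b) fails — rent is paid in cash.
All of (c)'s requirements are met (Tessa is a registered non-profit; a current Category 3 Certificate is held). But: (f) operates against (c): a current Annual Clearance is held. (g) is inapplicable (assessed value is $326,500, not below $306,500), so (f) stands. Exception (c) does not apply.
Exception (d): total rental receipts for the year are $4,440, below the $4,700 limit; a current General Declaration is held — every condition holds. But: (h) is triggered — a current Class B Exemption Letter is held. (i) would limit (h) — the reportable unit count is 27, under the 30 limit — but (j) sets (i) aside: (j) applies — a current Class G Waiver is held. (k) would limit (j) — the property is publicly advertised — but (l) sets (k) aside: (l) is triggered — the registered capacity is 1,700 units, meeting the 1,650 units threshold. (m) would limit (l) — the qualifying period is 220 days, below the 280 days limit — but (n) sets (m) aside: (n) operates against (m): a current Schedule G Notice is held. Exception (d) does not apply.
Exception (e) does not apply: no current Annual Exemption Letter is held.
None of the exceptions is available; § 22.2 applies in full.

Yes — Tessa must file Form RP-2.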